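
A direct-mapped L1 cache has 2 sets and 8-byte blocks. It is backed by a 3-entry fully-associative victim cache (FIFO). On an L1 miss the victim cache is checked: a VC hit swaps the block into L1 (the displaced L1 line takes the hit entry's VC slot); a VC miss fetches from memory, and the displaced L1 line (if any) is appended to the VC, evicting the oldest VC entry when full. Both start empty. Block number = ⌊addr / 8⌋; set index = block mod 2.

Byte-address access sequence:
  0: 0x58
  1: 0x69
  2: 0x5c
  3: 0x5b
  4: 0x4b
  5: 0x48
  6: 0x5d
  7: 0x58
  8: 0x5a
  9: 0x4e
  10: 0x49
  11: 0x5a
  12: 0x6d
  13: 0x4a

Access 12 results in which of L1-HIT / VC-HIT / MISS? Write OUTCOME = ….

  [0] addr=0x58 blk=11 s=1: MISS | VC []
  [1] addr=0x69 blk=13 s=1: MISS | VC [11]
  [2] addr=0x5c blk=11 s=1: VC-HIT | VC [13]
  [3] addr=0x5b blk=11 s=1: L1-HIT | VC [13]
  [4] addr=0x4b blk=9 s=1: MISS | VC [13, 11]
  [5] addr=0x48 blk=9 s=1: L1-HIT | VC [13, 11]
  [6] addr=0x5d blk=11 s=1: VC-HIT | VC [13, 9]
  [7] addr=0x58 blk=11 s=1: L1-HIT | VC [13, 9]
  [8] addr=0x5a blk=11 s=1: L1-HIT | VC [13, 9]
  [9] addr=0x4e blk=9 s=1: VC-HIT | VC [13, 11]
  [10] addr=0x49 blk=9 s=1: L1-HIT | VC [13, 11]
  [11] addr=0x5a blk=11 s=1: VC-HIT | VC [13, 9]
  [12] addr=0x6d blk=13 s=1: VC-HIT | VC [11, 9]
  [13] addr=0x4a blk=9 s=1: VC-HIT | VC [11, 13]

OUTCOME = VC-HIT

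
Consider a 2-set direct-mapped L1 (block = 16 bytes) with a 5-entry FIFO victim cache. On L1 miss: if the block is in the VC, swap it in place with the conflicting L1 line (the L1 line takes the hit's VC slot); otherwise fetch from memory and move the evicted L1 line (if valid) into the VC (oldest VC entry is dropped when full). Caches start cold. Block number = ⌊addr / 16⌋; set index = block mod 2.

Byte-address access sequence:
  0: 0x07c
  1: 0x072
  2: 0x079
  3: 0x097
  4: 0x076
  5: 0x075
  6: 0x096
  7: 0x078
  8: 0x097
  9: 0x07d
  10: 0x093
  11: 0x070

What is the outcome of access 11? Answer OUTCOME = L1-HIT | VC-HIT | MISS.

OUTCOME = VC-HIT

#0 0x7c→b7/s1 MISS; vc=[]
#1 0x72→b7/s1 L1-HIT; vc=[]
#2 0x79→b7/s1 L1-HIT; vc=[]
#3 0x97→b9/s1 MISS; vc=[7]
#4 0x76→b7/s1 VC-HIT; vc=[9]
#5 0x75→b7/s1 L1-HIT; vc=[9]
#6 0x96→b9/s1 VC-HIT; vc=[7]
#7 0x78→b7/s1 VC-HIT; vc=[9]
#8 0x97→b9/s1 VC-HIT; vc=[7]
#9 0x7d→b7/s1 VC-HIT; vc=[9]
#10 0x93→b9/s1 VC-HIT; vc=[7]
#11 0x70→b7/s1 VC-HIT; vc=[9]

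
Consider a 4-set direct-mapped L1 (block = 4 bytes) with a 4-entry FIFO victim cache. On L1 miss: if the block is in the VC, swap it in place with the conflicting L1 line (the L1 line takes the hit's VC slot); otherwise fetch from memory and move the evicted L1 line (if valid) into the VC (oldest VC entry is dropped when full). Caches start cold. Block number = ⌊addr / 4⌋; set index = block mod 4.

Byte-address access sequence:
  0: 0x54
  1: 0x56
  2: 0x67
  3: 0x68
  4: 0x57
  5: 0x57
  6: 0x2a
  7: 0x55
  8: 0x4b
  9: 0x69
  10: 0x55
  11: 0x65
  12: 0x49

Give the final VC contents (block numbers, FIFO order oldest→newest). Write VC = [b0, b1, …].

#0 0x54→b21/s1 MISS; vc=[]
#1 0x56→b21/s1 L1-HIT; vc=[]
#2 0x67→b25/s1 MISS; vc=[21]
#3 0x68→b26/s2 MISS; vc=[21]
#4 0x57→b21/s1 VC-HIT; vc=[25]
#5 0x57→b21/s1 L1-HIT; vc=[25]
#6 0x2a→b10/s2 MISS; vc=[25,26]
#7 0x55→b21/s1 L1-HIT; vc=[25,26]
#8 0x4b→b18/s2 MISS; vc=[25,26,10]
#9 0x69→b26/s2 VC-HIT; vc=[25,18,10]
#10 0x55→b21/s1 L1-HIT; vc=[25,18,10]
#11 0x65→b25/s1 VC-HIT; vc=[21,18,10]
#12 0x49→b18/s2 VC-HIT; vc=[21,26,10]

VC = [21, 26, 10]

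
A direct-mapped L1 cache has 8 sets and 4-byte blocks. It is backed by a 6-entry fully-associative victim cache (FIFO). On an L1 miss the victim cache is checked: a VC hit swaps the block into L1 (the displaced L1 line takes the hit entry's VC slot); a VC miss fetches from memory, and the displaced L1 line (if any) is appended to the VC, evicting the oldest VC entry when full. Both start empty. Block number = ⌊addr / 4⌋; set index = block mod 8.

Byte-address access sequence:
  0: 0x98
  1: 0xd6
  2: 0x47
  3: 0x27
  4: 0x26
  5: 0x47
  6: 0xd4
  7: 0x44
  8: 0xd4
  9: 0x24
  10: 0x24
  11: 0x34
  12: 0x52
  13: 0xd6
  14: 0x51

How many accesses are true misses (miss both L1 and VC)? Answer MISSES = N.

MISSES = 6

  [0] addr=0x98 blk=38 s=6: MISS | VC []
  [1] addr=0xd6 blk=53 s=5: MISS | VC []
  [2] addr=0x47 blk=17 s=1: MISS | VC []
  [3] addr=0x27 blk=9 s=1: MISS | VC [17]
  [4] addr=0x26 blk=9 s=1: L1-HIT | VC [17]
  [5] addr=0x47 blk=17 s=1: VC-HIT | VC [9]
  [6] addr=0xd4 blk=53 s=5: L1-HIT | VC [9]
  [7] addr=0x44 blk=17 s=1: L1-HIT | VC [9]
  [8] addr=0xd4 blk=53 s=5: L1-HIT | VC [9]
  [9] addr=0x24 blk=9 s=1: VC-HIT | VC [17]
  [10] addr=0x24 blk=9 s=1: L1-HIT | VC [17]
  [11] addr=0x34 blk=13 s=5: MISS | VC [17, 53]
  [12] addr=0x52 blk=20 s=4: MISS | VC [17, 53]
  [13] addr=0xd6 blk=53 s=5: VC-HIT | VC [17, 13]
  [14] addr=0x51 blk=20 s=4: L1-HIT | VC [17, 13]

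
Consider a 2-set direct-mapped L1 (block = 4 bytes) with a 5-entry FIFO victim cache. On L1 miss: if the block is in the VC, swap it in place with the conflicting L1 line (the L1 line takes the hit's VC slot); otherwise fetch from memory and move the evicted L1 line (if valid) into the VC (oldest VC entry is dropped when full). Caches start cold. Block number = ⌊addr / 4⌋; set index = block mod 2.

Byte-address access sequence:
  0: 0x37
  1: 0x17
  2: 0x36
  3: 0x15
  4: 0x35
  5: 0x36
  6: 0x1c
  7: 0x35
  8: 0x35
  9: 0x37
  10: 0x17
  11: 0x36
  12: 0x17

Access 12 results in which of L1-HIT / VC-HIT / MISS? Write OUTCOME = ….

0: 0x37 (blk 13, set 1) → MISS  vc=[]
1: 0x17 (blk 5, set 1) → MISS  vc=[13]
2: 0x36 (blk 13, set 1) → VC-HIT  vc=[5]
3: 0x15 (blk 5, set 1) → VC-HIT  vc=[13]
4: 0x35 (blk 13, set 1) → VC-HIT  vc=[5]
5: 0x36 (blk 13, set 1) → L1-HIT  vc=[5]
6: 0x1c (blk 7, set 1) → MISS  vc=[5, 13]
7: 0x35 (blk 13, set 1) → VC-HIT  vc=[5, 7]
8: 0x35 (blk 13, set 1) → L1-HIT  vc=[5, 7]
9: 0x37 (blk 13, set 1) → L1-HIT  vc=[5, 7]
10: 0x17 (blk 5, set 1) → VC-HIT  vc=[13, 7]
11: 0x36 (blk 13, set 1) → VC-HIT  vc=[5, 7]
12: 0x17 (blk 5, set 1) → VC-HIT  vc=[13, 7]

OUTCOME = VC-HIT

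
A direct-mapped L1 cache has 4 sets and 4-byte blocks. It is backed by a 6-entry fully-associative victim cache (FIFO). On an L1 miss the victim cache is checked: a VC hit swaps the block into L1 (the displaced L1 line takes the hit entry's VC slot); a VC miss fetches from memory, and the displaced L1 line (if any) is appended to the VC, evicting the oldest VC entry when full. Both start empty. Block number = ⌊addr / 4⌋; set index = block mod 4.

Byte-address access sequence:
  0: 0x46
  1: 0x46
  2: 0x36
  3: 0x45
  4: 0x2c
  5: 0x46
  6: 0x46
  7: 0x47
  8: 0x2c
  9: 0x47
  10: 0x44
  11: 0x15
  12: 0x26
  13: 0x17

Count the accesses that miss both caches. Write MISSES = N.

MISSES = 5

0: 0x46 (blk 17, set 1) → MISS  vc=[]
1: 0x46 (blk 17, set 1) → L1-HIT  vc=[]
2: 0x36 (blk 13, set 1) → MISS  vc=[17]
3: 0x45 (blk 17, set 1) → VC-HIT  vc=[13]
4: 0x2c (blk 11, set 3) → MISS  vc=[13]
5: 0x46 (blk 17, set 1) → L1-HIT  vc=[13]
6: 0x46 (blk 17, set 1) → L1-HIT  vc=[13]
7: 0x47 (blk 17, set 1) → L1-HIT  vc=[13]
8: 0x2c (blk 11, set 3) → L1-HIT  vc=[13]
9: 0x47 (blk 17, set 1) → L1-HIT  vc=[13]
10: 0x44 (blk 17, set 1) → L1-HIT  vc=[13]
11: 0x15 (blk 5, set 1) → MISS  vc=[13, 17]
12: 0x26 (blk 9, set 1) → MISS  vc=[13, 17, 5]
13: 0x17 (blk 5, set 1) → VC-HIT  vc=[13, 17, 9]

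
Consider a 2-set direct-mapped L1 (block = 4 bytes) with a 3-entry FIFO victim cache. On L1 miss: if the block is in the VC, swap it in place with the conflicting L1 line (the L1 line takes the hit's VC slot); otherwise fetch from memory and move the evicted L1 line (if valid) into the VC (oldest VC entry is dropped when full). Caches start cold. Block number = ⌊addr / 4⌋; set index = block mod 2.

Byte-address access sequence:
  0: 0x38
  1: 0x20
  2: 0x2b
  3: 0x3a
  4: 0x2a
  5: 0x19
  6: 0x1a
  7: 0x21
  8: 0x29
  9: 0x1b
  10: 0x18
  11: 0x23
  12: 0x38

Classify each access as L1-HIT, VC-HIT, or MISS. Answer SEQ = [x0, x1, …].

  [0] addr=0x38 blk=14 s=0: MISS | VC []
  [1] addr=0x20 blk=8 s=0: MISS | VC [14]
  [2] addr=0x2b blk=10 s=0: MISS | VC [14, 8]
  [3] addr=0x3a blk=14 s=0: VC-HIT | VC [10, 8]
  [4] addr=0x2a blk=10 s=0: VC-HIT | VC [14, 8]
  [5] addr=0x19 blk=6 s=0: MISS | VC [14, 8, 10]
  [6] addr=0x1a blk=6 s=0: L1-HIT | VC [14, 8, 10]
  [7] addr=0x21 blk=8 s=0: VC-HIT | VC [14, 6, 10]
  [8] addr=0x29 blk=10 s=0: VC-HIT | VC [14, 6, 8]
  [9] addr=0x1b blk=6 s=0: VC-HIT | VC [14, 10, 8]
  [10] addr=0x18 blk=6 s=0: L1-HIT | VC [14, 10, 8]
  [11] addr=0x23 blk=8 s=0: VC-HIT | VC [14, 10, 6]
  [12] addr=0x38 blk=14 s=0: VC-HIT | VC [8, 10, 6]

SEQ = [MISS, MISS, MISS, VC-HIT, VC-HIT, MISS, L1-HIT, VC-HIT, VC-HIT, VC-HIT, L1-HIT, VC-HIT, VC-HIT]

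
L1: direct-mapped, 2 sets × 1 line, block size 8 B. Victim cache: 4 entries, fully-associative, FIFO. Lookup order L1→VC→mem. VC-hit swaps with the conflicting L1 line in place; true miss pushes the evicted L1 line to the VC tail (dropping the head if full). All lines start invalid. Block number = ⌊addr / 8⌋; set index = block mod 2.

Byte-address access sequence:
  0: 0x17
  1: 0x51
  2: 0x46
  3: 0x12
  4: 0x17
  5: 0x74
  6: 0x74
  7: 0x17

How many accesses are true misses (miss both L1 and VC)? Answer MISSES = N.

#0 0x17→b2/s0 MISS; vc=[]
#1 0x51→b10/s0 MISS; vc=[2]
#2 0x46→b8/s0 MISS; vc=[2,10]
#3 0x12→b2/s0 VC-HIT; vc=[8,10]
#4 0x17→b2/s0 L1-HIT; vc=[8,10]
#5 0x74→b14/s0 MISS; vc=[8,10,2]
#6 0x74→b14/s0 L1-HIT; vc=[8,10,2]
#7 0x17→b2/s0 VC-HIT; vc=[8,10,14]

MISSES = 4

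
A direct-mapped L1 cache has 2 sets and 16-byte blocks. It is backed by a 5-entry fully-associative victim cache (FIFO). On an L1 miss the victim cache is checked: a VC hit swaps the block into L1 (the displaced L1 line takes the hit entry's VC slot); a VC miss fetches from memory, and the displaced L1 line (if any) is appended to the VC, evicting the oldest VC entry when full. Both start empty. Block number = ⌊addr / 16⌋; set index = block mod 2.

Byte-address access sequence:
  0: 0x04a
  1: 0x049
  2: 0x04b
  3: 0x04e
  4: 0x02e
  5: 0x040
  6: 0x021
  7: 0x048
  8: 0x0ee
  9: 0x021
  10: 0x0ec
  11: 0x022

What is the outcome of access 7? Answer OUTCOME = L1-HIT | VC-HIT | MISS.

#0 0x4a→b4/s0 MISS; vc=[]
#1 0x49→b4/s0 L1-HIT; vc=[]
#2 0x4b→b4/s0 L1-HIT; vc=[]
#3 0x4e→b4/s0 L1-HIT; vc=[]
#4 0x2e→b2/s0 MISS; vc=[4]
#5 0x40→b4/s0 VC-HIT; vc=[2]
#6 0x21→b2/s0 VC-HIT; vc=[4]
#7 0x48→b4/s0 VC-HIT; vc=[2]
#8 0xee→b14/s0 MISS; vc=[2,4]
#9 0x21→b2/s0 VC-HIT; vc=[14,4]
#10 0xec→b14/s0 VC-HIT; vc=[2,4]
#11 0x22→b2/s0 VC-HIT; vc=[14,4]

OUTCOME = VC-HIT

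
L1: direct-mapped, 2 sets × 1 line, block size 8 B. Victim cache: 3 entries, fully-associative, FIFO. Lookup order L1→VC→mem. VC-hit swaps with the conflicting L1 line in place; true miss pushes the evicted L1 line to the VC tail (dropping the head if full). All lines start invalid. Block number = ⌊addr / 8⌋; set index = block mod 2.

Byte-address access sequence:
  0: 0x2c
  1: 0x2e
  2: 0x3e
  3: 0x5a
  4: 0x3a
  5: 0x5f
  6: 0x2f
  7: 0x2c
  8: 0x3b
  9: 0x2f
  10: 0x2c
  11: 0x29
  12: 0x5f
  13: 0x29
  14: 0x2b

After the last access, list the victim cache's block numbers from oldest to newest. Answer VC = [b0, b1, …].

0: 0x2c (blk 5, set 1) → MISS  vc=[]
1: 0x2e (blk 5, set 1) → L1-HIT  vc=[]
2: 0x3e (blk 7, set 1) → MISS  vc=[5]
3: 0x5a (blk 11, set 1) → MISS  vc=[5, 7]
4: 0x3a (blk 7, set 1) → VC-HIT  vc=[5, 11]
5: 0x5f (blk 11, set 1) → VC-HIT  vc=[5, 7]
6: 0x2f (blk 5, set 1) → VC-HIT  vc=[11, 7]
7: 0x2c (blk 5, set 1) → L1-HIT  vc=[11, 7]
8: 0x3b (blk 7, set 1) → VC-HIT  vc=[11, 5]
9: 0x2f (blk 5, set 1) → VC-HIT  vc=[11, 7]
10: 0x2c (blk 5, set 1) → L1-HIT  vc=[11, 7]
11: 0x29 (blk 5, set 1) → L1-HIT  vc=[11, 7]
12: 0x5f (blk 11, set 1) → VC-HIT  vc=[5, 7]
13: 0x29 (blk 5, set 1) → VC-HIT  vc=[11, 7]
14: 0x2b (blk 5, set 1) → L1-HIT  vc=[11, 7]

VC = [11, 7]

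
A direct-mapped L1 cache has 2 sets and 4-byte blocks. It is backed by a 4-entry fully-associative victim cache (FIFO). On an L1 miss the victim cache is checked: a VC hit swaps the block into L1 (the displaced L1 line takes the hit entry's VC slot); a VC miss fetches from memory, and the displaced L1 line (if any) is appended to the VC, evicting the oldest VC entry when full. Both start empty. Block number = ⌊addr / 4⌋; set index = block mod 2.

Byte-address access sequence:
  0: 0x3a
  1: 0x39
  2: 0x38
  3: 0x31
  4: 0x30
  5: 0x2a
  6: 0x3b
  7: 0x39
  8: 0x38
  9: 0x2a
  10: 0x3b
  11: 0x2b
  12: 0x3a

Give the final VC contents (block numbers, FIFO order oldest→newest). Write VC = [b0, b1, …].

VC = [10, 12]

  [0] addr=0x3a blk=14 s=0: MISS | VC []
  [1] addr=0x39 blk=14 s=0: L1-HIT | VC []
  [2] addr=0x38 blk=14 s=0: L1-HIT | VC []
  [3] addr=0x31 blk=12 s=0: MISS | VC [14]
  [4] addr=0x30 blk=12 s=0: L1-HIT | VC [14]
  [5] addr=0x2a blk=10 s=0: MISS | VC [14, 12]
  [6] addr=0x3b blk=14 s=0: VC-HIT | VC [10, 12]
  [7] addr=0x39 blk=14 s=0: L1-HIT | VC [10, 12]
  [8] addr=0x38 blk=14 s=0: L1-HIT | VC [10, 12]
  [9] addr=0x2a blk=10 s=0: VC-HIT | VC [14, 12]
  [10] addr=0x3b blk=14 s=0: VC-HIT | VC [10, 12]
  [11] addr=0x2b blk=10 s=0: VC-HIT | VC [14, 12]
  [12] addr=0x3a blk=14 s=0: VC-HIT | VC [10, 12]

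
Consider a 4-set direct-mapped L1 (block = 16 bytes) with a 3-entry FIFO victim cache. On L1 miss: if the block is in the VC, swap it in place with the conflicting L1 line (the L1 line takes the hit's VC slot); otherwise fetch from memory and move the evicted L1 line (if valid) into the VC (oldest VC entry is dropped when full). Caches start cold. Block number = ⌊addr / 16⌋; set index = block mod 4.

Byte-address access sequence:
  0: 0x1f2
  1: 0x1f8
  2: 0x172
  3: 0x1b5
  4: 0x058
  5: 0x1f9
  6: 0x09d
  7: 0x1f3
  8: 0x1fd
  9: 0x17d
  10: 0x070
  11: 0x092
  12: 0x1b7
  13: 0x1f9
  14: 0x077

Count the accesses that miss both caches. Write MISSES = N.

#0 0x1f2→b31/s3 MISS; vc=[]
#1 0x1f8→b31/s3 L1-HIT; vc=[]
#2 0x172→b23/s3 MISS; vc=[31]
#3 0x1b5→b27/s3 MISS; vc=[31,23]
#4 0x58→b5/s1 MISS; vc=[31,23]
#5 0x1f9→b31/s3 VC-HIT; vc=[27,23]
#6 0x9d→b9/s1 MISS; vc=[27,23,5]
#7 0x1f3→b31/s3 L1-HIT; vc=[27,23,5]
#8 0x1fd→b31/s3 L1-HIT; vc=[27,23,5]
#9 0x17d→b23/s3 VC-HIT; vc=[27,31,5]
#10 0x70→b7/s3 MISS; vc=[31,5,23]
#11 0x92→b9/s1 L1-HIT; vc=[31,5,23]
#12 0x1b7→b27/s3 MISS; vc=[5,23,7]
#13 0x1f9→b31/s3 MISS; vc=[23,7,27]
#14 0x77→b7/s3 VC-HIT; vc=[23,31,27]

MISSES = 8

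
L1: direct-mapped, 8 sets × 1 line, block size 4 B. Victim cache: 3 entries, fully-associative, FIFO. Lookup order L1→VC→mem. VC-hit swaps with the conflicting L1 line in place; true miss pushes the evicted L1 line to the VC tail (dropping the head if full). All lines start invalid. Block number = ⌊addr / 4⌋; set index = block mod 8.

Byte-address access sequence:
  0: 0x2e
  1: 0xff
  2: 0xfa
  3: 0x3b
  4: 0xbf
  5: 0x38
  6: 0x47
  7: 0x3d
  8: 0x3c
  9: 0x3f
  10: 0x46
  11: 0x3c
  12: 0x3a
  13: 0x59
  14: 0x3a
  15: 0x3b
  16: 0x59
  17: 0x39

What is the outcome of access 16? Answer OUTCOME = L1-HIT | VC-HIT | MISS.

0: 0x2e (blk 11, set 3) → MISS  vc=[]
1: 0xff (blk 63, set 7) → MISS  vc=[]
2: 0xfa (blk 62, set 6) → MISS  vc=[]
3: 0x3b (blk 14, set 6) → MISS  vc=[62]
4: 0xbf (blk 47, set 7) → MISS  vc=[62, 63]
5: 0x38 (blk 14, set 6) → L1-HIT  vc=[62, 63]
6: 0x47 (blk 17, set 1) → MISS  vc=[62, 63]
7: 0x3d (blk 15, set 7) → MISS  vc=[62, 63, 47]
8: 0x3c (blk 15, set 7) → L1-HIT  vc=[62, 63, 47]
9: 0x3f (blk 15, set 7) → L1-HIT  vc=[62, 63, 47]
10: 0x46 (blk 17, set 1) → L1-HIT  vc=[62, 63, 47]
11: 0x3c (blk 15, set 7) → L1-HIT  vc=[62, 63, 47]
12: 0x3a (blk 14, set 6) → L1-HIT  vc=[62, 63, 47]
13: 0x59 (blk 22, set 6) → MISS  vc=[63, 47, 14]
14: 0x3a (blk 14, set 6) → VC-HIT  vc=[63, 47, 22]
15: 0x3b (blk 14, set 6) → L1-HIT  vc=[63, 47, 22]
16: 0x59 (blk 22, set 6) → VC-HIT  vc=[63, 47, 14]
17: 0x39 (blk 14, set 6) → VC-HIT  vc=[63, 47, 22]

OUTCOME = VC-HIT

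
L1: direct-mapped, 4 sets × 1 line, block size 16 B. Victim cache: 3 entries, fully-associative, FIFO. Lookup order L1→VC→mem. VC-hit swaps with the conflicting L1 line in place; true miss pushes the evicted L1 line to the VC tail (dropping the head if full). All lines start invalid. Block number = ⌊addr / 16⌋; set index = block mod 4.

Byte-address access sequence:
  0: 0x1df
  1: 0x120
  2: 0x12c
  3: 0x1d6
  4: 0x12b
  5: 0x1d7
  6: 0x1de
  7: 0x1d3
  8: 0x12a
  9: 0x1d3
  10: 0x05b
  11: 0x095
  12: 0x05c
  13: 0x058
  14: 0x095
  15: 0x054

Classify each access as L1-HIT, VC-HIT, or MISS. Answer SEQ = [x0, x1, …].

SEQ = [MISS, MISS, L1-HIT, L1-HIT, L1-HIT, L1-HIT, L1-HIT, L1-HIT, L1-HIT, L1-HIT, MISS, MISS, VC-HIT, L1-HIT, VC-HIT, VC-HIT]

0: 0x1df (blk 29, set 1) → MISS  vc=[]
1: 0x120 (blk 18, set 2) → MISS  vc=[]
2: 0x12c (blk 18, set 2) → L1-HIT  vc=[]
3: 0x1d6 (blk 29, set 1) → L1-HIT  vc=[]
4: 0x12b (blk 18, set 2) → L1-HIT  vc=[]
5: 0x1d7 (blk 29, set 1) → L1-HIT  vc=[]
6: 0x1de (blk 29, set 1) → L1-HIT  vc=[]
7: 0x1d3 (blk 29, set 1) → L1-HIT  vc=[]
8: 0x12a (blk 18, set 2) → L1-HIT  vc=[]
9: 0x1d3 (blk 29, set 1) → L1-HIT  vc=[]
10: 0x5b (blk 5, set 1) → MISS  vc=[29]
11: 0x95 (blk 9, set 1) → MISS  vc=[29, 5]
12: 0x5c (blk 5, set 1) → VC-HIT  vc=[29, 9]
13: 0x58 (blk 5, set 1) → L1-HIT  vc=[29, 9]
14: 0x95 (blk 9, set 1) → VC-HIT  vc=[29, 5]
15: 0x54 (blk 5, set 1) → VC-HIT  vc=[29, 9]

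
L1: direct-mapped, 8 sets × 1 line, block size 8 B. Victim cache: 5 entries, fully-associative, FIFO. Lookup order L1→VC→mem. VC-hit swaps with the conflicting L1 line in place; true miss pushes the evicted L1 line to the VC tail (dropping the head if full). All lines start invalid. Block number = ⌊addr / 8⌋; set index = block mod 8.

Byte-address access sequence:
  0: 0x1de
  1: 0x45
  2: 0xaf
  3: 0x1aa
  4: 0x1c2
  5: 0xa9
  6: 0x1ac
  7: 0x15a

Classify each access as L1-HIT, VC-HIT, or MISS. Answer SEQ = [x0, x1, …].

#0 0x1de→b59/s3 MISS; vc=[]
#1 0x45→b8/s0 MISS; vc=[]
#2 0xaf→b21/s5 MISS; vc=[]
#3 0x1aa→b53/s5 MISS; vc=[21]
#4 0x1c2→b56/s0 MISS; vc=[21,8]
#5 0xa9→b21/s5 VC-HIT; vc=[53,8]
#6 0x1ac→b53/s5 VC-HIT; vc=[21,8]
#7 0x15a→b43/s3 MISS; vc=[21,8,59]

SEQ = [MISS, MISS, MISS, MISS, MISS, VC-HIT, VC-HIT, MISS]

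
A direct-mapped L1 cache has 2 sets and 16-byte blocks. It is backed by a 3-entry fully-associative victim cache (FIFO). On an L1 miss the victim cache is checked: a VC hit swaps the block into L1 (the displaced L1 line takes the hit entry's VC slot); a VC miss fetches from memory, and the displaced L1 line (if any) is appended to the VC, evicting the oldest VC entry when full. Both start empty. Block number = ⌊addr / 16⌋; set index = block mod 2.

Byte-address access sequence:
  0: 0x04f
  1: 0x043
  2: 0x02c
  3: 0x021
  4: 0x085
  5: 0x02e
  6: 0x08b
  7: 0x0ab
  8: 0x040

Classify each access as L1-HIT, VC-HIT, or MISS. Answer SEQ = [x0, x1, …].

0: 0x4f (blk 4, set 0) → MISS  vc=[]
1: 0x43 (blk 4, set 0) → L1-HIT  vc=[]
2: 0x2c (blk 2, set 0) → MISS  vc=[4]
3: 0x21 (blk 2, set 0) → L1-HIT  vc=[4]
4: 0x85 (blk 8, set 0) → MISS  vc=[4, 2]
5: 0x2e (blk 2, set 0) → VC-HIT  vc=[4, 8]
6: 0x8b (blk 8, set 0) → VC-HIT  vc=[4, 2]
7: 0xab (blk 10, set 0) → MISS  vc=[4, 2, 8]
8: 0x40 (blk 4, set 0) → VC-HIT  vc=[10, 2, 8]

SEQ = [MISS, L1-HIT, MISS, L1-HIT, MISS, VC-HIT, VC-HIT, MISS, VC-HIT]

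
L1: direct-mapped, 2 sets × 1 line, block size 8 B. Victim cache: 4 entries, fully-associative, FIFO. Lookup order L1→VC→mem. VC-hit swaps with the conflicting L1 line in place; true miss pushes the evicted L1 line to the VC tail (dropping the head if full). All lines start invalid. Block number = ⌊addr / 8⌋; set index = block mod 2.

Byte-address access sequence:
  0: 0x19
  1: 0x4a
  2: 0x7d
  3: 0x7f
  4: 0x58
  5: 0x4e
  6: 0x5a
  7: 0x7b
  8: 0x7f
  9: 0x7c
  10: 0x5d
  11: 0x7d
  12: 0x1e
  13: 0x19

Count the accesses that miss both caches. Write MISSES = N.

MISSES = 4

0: 0x19 (blk 3, set 1) → MISS  vc=[]
1: 0x4a (blk 9, set 1) → MISS  vc=[3]
2: 0x7d (blk 15, set 1) → MISS  vc=[3, 9]
3: 0x7f (blk 15, set 1) → L1-HIT  vc=[3, 9]
4: 0x58 (blk 11, set 1) → MISS  vc=[3, 9, 15]
5: 0x4e (blk 9, set 1) → VC-HIT  vc=[3, 11, 15]
6: 0x5a (blk 11, set 1) → VC-HIT  vc=[3, 9, 15]
7: 0x7b (blk 15, set 1) → VC-HIT  vc=[3, 9, 11]
8: 0x7f (blk 15, set 1) → L1-HIT  vc=[3, 9, 11]
9: 0x7c (blk 15, set 1) → L1-HIT  vc=[3, 9, 11]
10: 0x5d (blk 11, set 1) → VC-HIT  vc=[3, 9, 15]
11: 0x7d (blk 15, set 1) → VC-HIT  vc=[3, 9, 11]
12: 0x1e (blk 3, set 1) → VC-HIT  vc=[15, 9, 11]
13: 0x19 (blk 3, set 1) → L1-HIT  vc=[15, 9, 11]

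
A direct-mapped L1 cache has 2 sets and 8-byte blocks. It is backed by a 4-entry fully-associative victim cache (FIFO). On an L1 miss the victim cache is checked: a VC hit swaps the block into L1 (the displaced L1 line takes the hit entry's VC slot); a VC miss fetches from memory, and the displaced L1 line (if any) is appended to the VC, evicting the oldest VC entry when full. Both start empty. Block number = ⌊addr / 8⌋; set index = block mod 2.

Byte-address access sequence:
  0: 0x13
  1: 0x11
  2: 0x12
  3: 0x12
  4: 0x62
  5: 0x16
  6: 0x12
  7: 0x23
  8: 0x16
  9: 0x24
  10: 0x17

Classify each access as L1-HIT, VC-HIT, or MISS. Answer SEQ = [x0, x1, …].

SEQ = [MISS, L1-HIT, L1-HIT, L1-HIT, MISS, VC-HIT, L1-HIT, MISS, VC-HIT, VC-HIT, VC-HIT]

#0 0x13→b2/s0 MISS; vc=[]
#1 0x11→b2/s0 L1-HIT; vc=[]
#2 0x12→b2/s0 L1-HIT; vc=[]
#3 0x12→b2/s0 L1-HIT; vc=[]
#4 0x62→b12/s0 MISS; vc=[2]
#5 0x16→b2/s0 VC-HIT; vc=[12]
#6 0x12→b2/s0 L1-HIT; vc=[12]
#7 0x23→b4/s0 MISS; vc=[12,2]
#8 0x16→b2/s0 VC-HIT; vc=[12,4]
#9 0x24→b4/s0 VC-HIT; vc=[12,2]
#10 0x17→b2/s0 VC-HIT; vc=[12,4]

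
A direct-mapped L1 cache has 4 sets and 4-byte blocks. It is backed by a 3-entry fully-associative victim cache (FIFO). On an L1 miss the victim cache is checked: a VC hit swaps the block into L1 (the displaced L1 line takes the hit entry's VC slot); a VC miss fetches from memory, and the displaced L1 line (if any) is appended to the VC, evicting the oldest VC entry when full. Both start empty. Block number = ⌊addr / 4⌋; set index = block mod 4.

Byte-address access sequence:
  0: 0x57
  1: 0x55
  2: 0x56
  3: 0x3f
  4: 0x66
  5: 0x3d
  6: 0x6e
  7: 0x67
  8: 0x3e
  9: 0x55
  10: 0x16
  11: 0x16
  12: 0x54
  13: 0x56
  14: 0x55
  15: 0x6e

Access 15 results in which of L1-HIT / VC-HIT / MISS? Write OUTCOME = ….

OUTCOME = VC-HIT

#0 0x57→b21/s1 MISS; vc=[]
#1 0x55→b21/s1 L1-HIT; vc=[]
#2 0x56→b21/s1 L1-HIT; vc=[]
#3 0x3f→b15/s3 MISS; vc=[]
#4 0x66→b25/s1 MISS; vc=[21]
#5 0x3d→b15/s3 L1-HIT; vc=[21]
#6 0x6e→b27/s3 MISS; vc=[21,15]
#7 0x67→b25/s1 L1-HIT; vc=[21,15]
#8 0x3e→b15/s3 VC-HIT; vc=[21,27]
#9 0x55→b21/s1 VC-HIT; vc=[25,27]
#10 0x16→b5/s1 MISS; vc=[25,27,21]
#11 0x16→b5/s1 L1-HIT; vc=[25,27,21]
#12 0x54→b21/s1 VC-HIT; vc=[25,27,5]
#13 0x56→b21/s1 L1-HIT; vc=[25,27,5]
#14 0x55→b21/s1 L1-HIT; vc=[25,27,5]
#15 0x6e→b27/s3 VC-HIT; vc=[25,15,5]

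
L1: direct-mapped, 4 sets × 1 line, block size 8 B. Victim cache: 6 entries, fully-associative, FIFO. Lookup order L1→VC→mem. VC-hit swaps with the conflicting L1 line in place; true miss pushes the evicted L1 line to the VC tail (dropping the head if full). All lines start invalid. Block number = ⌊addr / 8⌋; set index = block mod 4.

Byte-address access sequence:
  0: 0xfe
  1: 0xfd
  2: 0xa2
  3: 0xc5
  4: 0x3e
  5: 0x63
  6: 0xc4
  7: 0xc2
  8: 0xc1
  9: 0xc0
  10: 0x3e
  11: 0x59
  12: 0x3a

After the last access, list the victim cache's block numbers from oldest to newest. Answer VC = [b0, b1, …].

  [0] addr=0xfe blk=31 s=3: MISS | VC []
  [1] addr=0xfd blk=31 s=3: L1-HIT | VC []
  [2] addr=0xa2 blk=20 s=0: MISS | VC []
  [3] addr=0xc5 blk=24 s=0: MISS | VC [20]
  [4] addr=0x3e blk=7 s=3: MISS | VC [20, 31]
  [5] addr=0x63 blk=12 s=0: MISS | VC [20, 31, 24]
  [6] addr=0xc4 blk=24 s=0: VC-HIT | VC [20, 31, 12]
  [7] addr=0xc2 blk=24 s=0: L1-HIT | VC [20, 31, 12]
  [8] addr=0xc1 blk=24 s=0: L1-HIT | VC [20, 31, 12]
  [9] addr=0xc0 blk=24 s=0: L1-HIT | VC [20, 31, 12]
  [10] addr=0x3e blk=7 s=3: L1-HIT | VC [20, 31, 12]
  [11] addr=0x59 blk=11 s=3: MISS | VC [20, 31, 12, 7]
  [12] addr=0x3a blk=7 s=3: VC-HIT | VC [20, 31, 12, 11]

VC = [20, 31, 12, 11]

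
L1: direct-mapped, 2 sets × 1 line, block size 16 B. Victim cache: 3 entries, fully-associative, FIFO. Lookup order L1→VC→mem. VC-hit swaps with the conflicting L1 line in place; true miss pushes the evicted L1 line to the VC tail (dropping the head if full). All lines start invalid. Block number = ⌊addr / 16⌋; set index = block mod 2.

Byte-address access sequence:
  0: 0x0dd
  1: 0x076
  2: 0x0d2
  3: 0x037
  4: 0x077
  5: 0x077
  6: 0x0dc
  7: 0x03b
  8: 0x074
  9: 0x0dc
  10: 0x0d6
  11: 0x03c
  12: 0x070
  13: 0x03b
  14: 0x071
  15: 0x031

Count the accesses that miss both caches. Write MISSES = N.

  [0] addr=0xdd blk=13 s=1: MISS | VC []
  [1] addr=0x76 blk=7 s=1: MISS | VC [13]
  [2] addr=0xd2 blk=13 s=1: VC-HIT | VC [7]
  [3] addr=0x37 blk=3 s=1: MISS | VC [7, 13]
  [4] addr=0x77 blk=7 s=1: VC-HIT | VC [3, 13]
  [5] addr=0x77 blk=7 s=1: L1-HIT | VC [3, 13]
  [6] addr=0xdc blk=13 s=1: VC-HIT | VC [3, 7]
  [7] addr=0x3b blk=3 s=1: VC-HIT | VC [13, 7]
  [8] addr=0x74 blk=7 s=1: VC-HIT | VC [13, 3]
  [9] addr=0xdc blk=13 s=1: VC-HIT | VC [7, 3]
  [10] addr=0xd6 blk=13 s=1: L1-HIT | VC [7, 3]
  [11] addr=0x3c blk=3 s=1: VC-HIT | VC [7, 13]
  [12] addr=0x70 blk=7 s=1: VC-HIT | VC [3, 13]
  [13] addr=0x3b blk=3 s=1: VC-HIT | VC [7, 13]
  [14] addr=0x71 blk=7 s=1: VC-HIT | VC [3, 13]
  [15] addr=0x31 blk=3 s=1: VC-HIT | VC [7, 13]

MISSES = 3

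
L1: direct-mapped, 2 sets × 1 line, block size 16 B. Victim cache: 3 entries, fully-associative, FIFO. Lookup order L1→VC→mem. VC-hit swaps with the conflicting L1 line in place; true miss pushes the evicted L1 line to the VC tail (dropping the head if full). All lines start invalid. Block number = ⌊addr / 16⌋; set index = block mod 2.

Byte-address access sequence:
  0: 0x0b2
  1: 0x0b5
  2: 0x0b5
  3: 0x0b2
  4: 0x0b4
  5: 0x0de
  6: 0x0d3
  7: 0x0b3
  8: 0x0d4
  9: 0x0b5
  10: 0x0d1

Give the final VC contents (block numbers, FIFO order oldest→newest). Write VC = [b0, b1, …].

VC = [11]

0: 0xb2 (blk 11, set 1) → MISS  vc=[]
1: 0xb5 (blk 11, set 1) → L1-HIT  vc=[]
2: 0xb5 (blk 11, set 1) → L1-HIT  vc=[]
3: 0xb2 (blk 11, set 1) → L1-HIT  vc=[]
4: 0xb4 (blk 11, set 1) → L1-HIT  vc=[]
5: 0xde (blk 13, set 1) → MISS  vc=[11]
6: 0xd3 (blk 13, set 1) → L1-HIT  vc=[11]
7: 0xb3 (blk 11, set 1) → VC-HIT  vc=[13]
8: 0xd4 (blk 13, set 1) → VC-HIT  vc=[11]
9: 0xb5 (blk 11, set 1) → VC-HIT  vc=[13]
10: 0xd1 (blk 13, set 1) → VC-HIT  vc=[11]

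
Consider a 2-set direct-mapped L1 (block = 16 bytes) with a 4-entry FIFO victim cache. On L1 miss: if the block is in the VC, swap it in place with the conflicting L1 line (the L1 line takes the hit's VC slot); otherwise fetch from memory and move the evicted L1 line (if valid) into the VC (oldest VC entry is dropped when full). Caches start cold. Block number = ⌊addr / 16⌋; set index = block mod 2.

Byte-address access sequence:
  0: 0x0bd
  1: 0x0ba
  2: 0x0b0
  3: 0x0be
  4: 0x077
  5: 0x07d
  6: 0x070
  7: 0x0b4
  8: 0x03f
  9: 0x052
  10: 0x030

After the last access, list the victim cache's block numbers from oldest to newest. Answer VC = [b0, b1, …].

#0 0xbd→b11/s1 MISS; vc=[]
#1 0xba→b11/s1 L1-HIT; vc=[]
#2 0xb0→b11/s1 L1-HIT; vc=[]
#3 0xbe→b11/s1 L1-HIT; vc=[]
#4 0x77→b7/s1 MISS; vc=[11]
#5 0x7d→b7/s1 L1-HIT; vc=[11]
#6 0x70→b7/s1 L1-HIT; vc=[11]
#7 0xb4→b11/s1 VC-HIT; vc=[7]
#8 0x3f→b3/s1 MISS; vc=[7,11]
#9 0x52→b5/s1 MISS; vc=[7,11,3]
#10 0x30→b3/s1 VC-HIT; vc=[7,11,5]

VC = [7, 11, 5]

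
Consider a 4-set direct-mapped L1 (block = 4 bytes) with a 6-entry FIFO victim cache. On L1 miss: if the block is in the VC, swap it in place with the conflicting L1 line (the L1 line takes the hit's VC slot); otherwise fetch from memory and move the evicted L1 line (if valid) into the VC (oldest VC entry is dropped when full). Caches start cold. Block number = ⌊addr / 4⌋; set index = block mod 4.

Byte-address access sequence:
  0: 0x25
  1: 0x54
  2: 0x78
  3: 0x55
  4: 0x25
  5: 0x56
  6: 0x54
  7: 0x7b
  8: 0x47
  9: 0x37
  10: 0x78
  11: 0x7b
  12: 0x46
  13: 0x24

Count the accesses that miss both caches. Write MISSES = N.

#0 0x25→b9/s1 MISS; vc=[]
#1 0x54→b21/s1 MISS; vc=[9]
#2 0x78→b30/s2 MISS; vc=[9]
#3 0x55→b21/s1 L1-HIT; vc=[9]
#4 0x25→b9/s1 VC-HIT; vc=[21]
#5 0x56→b21/s1 VC-HIT; vc=[9]
#6 0x54→b21/s1 L1-HIT; vc=[9]
#7 0x7b→b30/s2 L1-HIT; vc=[9]
#8 0x47→b17/s1 MISS; vc=[9,21]
#9 0x37→b13/s1 MISS; vc=[9,21,17]
#10 0x78→b30/s2 L1-HIT; vc=[9,21,17]
#11 0x7b→b30/s2 L1-HIT; vc=[9,21,17]
#12 0x46→b17/s1 VC-HIT; vc=[9,21,13]
#13 0x24→b9/s1 VC-HIT; vc=[17,21,13]

MISSES = 5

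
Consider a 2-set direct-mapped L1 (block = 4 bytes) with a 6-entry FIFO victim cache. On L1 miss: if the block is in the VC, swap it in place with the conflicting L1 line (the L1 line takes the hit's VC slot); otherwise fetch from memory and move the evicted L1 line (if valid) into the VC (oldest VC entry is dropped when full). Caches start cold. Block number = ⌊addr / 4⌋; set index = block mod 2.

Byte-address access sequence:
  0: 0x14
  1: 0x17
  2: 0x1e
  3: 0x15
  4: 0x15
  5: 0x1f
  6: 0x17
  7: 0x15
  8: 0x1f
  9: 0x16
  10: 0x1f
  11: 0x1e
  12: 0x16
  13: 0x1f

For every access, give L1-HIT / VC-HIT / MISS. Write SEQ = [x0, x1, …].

SEQ = [MISS, L1-HIT, MISS, VC-HIT, L1-HIT, VC-HIT, VC-HIT, L1-HIT, VC-HIT, VC-HIT, VC-HIT, L1-HIT, VC-HIT, VC-HIT]

#0 0x14→b5/s1 MISS; vc=[]
#1 0x17→b5/s1 L1-HIT; vc=[]
#2 0x1e→b7/s1 MISS; vc=[5]
#3 0x15→b5/s1 VC-HIT; vc=[7]
#4 0x15→b5/s1 L1-HIT; vc=[7]
#5 0x1f→b7/s1 VC-HIT; vc=[5]
#6 0x17→b5/s1 VC-HIT; vc=[7]
#7 0x15→b5/s1 L1-HIT; vc=[7]
#8 0x1f→b7/s1 VC-HIT; vc=[5]
#9 0x16→b5/s1 VC-HIT; vc=[7]
#10 0x1f→b7/s1 VC-HIT; vc=[5]
#11 0x1e→b7/s1 L1-HIT; vc=[5]
#12 0x16→b5/s1 VC-HIT; vc=[7]
#13 0x1f→b7/s1 VC-HIT; vc=[5]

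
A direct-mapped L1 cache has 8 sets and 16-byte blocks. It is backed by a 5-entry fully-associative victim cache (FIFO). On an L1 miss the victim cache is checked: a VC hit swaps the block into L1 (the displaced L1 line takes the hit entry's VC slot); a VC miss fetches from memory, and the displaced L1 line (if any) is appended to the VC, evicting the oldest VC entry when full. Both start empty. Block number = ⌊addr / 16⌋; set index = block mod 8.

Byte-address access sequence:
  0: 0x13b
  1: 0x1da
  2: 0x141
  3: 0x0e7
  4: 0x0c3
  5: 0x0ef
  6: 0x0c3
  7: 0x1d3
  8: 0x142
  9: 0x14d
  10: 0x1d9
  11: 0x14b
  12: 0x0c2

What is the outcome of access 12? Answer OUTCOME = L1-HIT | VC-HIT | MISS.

  [0] addr=0x13b blk=19 s=3: MISS | VC []
  [1] addr=0x1da blk=29 s=5: MISS | VC []
  [2] addr=0x141 blk=20 s=4: MISS | VC []
  [3] addr=0xe7 blk=14 s=6: MISS | VC []
  [4] addr=0xc3 blk=12 s=4: MISS | VC [20]
  [5] addr=0xef blk=14 s=6: L1-HIT | VC [20]
  [6] addr=0xc3 blk=12 s=4: L1-HIT | VC [20]
  [7] addr=0x1d3 blk=29 s=5: L1-HIT | VC [20]
  [8] addr=0x142 blk=20 s=4: VC-HIT | VC [12]
  [9] addr=0x14d blk=20 s=4: L1-HIT | VC [12]
  [10] addr=0x1d9 blk=29 s=5: L1-HIT | VC [12]
  [11] addr=0x14b blk=20 s=4: L1-HIT | VC [12]
  [12] addr=0xc2 blk=12 s=4: VC-HIT | VC [20]

OUTCOME = VC-HIT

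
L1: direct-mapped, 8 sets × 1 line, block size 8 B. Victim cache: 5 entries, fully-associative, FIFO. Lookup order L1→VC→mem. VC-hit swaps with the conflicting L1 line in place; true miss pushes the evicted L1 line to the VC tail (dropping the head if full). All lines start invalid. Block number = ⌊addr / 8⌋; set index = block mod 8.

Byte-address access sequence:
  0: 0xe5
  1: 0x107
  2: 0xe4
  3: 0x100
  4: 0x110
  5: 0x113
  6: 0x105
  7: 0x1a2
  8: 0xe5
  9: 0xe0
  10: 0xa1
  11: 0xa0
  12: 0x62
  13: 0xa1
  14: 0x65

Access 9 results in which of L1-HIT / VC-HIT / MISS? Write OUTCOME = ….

0: 0xe5 (blk 28, set 4) → MISS  vc=[]
1: 0x107 (blk 32, set 0) → MISS  vc=[]
2: 0xe4 (blk 28, set 4) → L1-HIT  vc=[]
3: 0x100 (blk 32, set 0) → L1-HIT  vc=[]
4: 0x110 (blk 34, set 2) → MISS  vc=[]
5: 0x113 (blk 34, set 2) → L1-HIT  vc=[]
6: 0x105 (blk 32, set 0) → L1-HIT  vc=[]
7: 0x1a2 (blk 52, set 4) → MISS  vc=[28]
8: 0xe5 (blk 28, set 4) → VC-HIT  vc=[52]
9: 0xe0 (blk 28, set 4) → L1-HIT  vc=[52]
10: 0xa1 (blk 20, set 4) → MISS  vc=[52, 28]
11: 0xa0 (blk 20, set 4) → L1-HIT  vc=[52, 28]
12: 0x62 (blk 12, set 4) → MISS  vc=[52, 28, 20]
13: 0xa1 (blk 20, set 4) → VC-HIT  vc=[52, 28, 12]
14: 0x65 (blk 12, set 4) → VC-HIT  vc=[52, 28, 20]

OUTCOME = L1-HIT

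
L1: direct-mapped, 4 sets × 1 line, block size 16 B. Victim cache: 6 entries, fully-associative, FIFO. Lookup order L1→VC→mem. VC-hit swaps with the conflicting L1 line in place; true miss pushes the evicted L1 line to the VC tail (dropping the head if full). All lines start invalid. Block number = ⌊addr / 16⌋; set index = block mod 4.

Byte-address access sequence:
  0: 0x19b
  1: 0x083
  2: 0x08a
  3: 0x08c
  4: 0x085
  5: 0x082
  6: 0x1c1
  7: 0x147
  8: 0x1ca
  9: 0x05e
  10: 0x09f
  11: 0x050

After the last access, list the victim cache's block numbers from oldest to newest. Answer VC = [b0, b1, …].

  [0] addr=0x19b blk=25 s=1: MISS | VC []
  [1] addr=0x83 blk=8 s=0: MISS | VC []
  [2] addr=0x8a blk=8 s=0: L1-HIT | VC []
  [3] addr=0x8c blk=8 s=0: L1-HIT | VC []
  [4] addr=0x85 blk=8 s=0: L1-HIT | VC []
  [5] addr=0x82 blk=8 s=0: L1-HIT | VC []
  [6] addr=0x1c1 blk=28 s=0: MISS | VC [8]
  [7] addr=0x147 blk=20 s=0: MISS | VC [8, 28]
  [8] addr=0x1ca blk=28 s=0: VC-HIT | VC [8, 20]
  [9] addr=0x5e blk=5 s=1: MISS | VC [8, 20, 25]
  [10] addr=0x9f blk=9 s=1: MISS | VC [8, 20, 25, 5]
  [11] addr=0x50 blk=5 s=1: VC-HIT | VC [8, 20, 25, 9]

VC = [8, 20, 25, 9]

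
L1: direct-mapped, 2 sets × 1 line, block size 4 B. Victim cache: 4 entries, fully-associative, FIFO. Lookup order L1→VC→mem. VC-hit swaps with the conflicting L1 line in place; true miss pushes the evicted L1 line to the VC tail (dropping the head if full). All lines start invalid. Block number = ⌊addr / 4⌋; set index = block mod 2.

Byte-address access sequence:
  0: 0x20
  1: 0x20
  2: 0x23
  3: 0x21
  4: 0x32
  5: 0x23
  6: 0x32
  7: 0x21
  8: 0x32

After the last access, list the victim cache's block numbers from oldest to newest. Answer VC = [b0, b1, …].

VC = [8]

  [0] addr=0x20 blk=8 s=0: MISS | VC []
  [1] addr=0x20 blk=8 s=0: L1-HIT | VC []
  [2] addr=0x23 blk=8 s=0: L1-HIT | VC []
  [3] addr=0x21 blk=8 s=0: L1-HIT | VC []
  [4] addr=0x32 blk=12 s=0: MISS | VC [8]
  [5] addr=0x23 blk=8 s=0: VC-HIT | VC [12]
  [6] addr=0x32 blk=12 s=0: VC-HIT | VC [8]
  [7] addr=0x21 blk=8 s=0: VC-HIT | VC [12]
  [8] addr=0x32 blk=12 s=0: VC-HIT | VC [8]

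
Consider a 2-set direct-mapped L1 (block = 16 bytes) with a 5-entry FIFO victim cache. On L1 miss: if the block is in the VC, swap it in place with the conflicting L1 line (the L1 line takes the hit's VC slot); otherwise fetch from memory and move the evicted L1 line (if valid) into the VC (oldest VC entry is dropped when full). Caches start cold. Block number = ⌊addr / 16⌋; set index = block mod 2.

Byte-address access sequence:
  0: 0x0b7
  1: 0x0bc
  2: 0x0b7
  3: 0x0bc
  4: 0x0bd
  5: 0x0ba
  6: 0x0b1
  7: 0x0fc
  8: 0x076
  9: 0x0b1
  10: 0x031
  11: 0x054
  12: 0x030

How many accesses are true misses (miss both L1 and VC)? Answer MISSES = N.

MISSES = 5

0: 0xb7 (blk 11, set 1) → MISS  vc=[]
1: 0xbc (blk 11, set 1) → L1-HIT  vc=[]
2: 0xb7 (blk 11, set 1) → L1-HIT  vc=[]
3: 0xbc (blk 11, set 1) → L1-HIT  vc=[]
4: 0xbd (blk 11, set 1) → L1-HIT  vc=[]
5: 0xba (blk 11, set 1) → L1-HIT  vc=[]
6: 0xb1 (blk 11, set 1) → L1-HIT  vc=[]
7: 0xfc (blk 15, set 1) → MISS  vc=[11]
8: 0x76 (blk 7, set 1) → MISS  vc=[11, 15]
9: 0xb1 (blk 11, set 1) → VC-HIT  vc=[7, 15]
10: 0x31 (blk 3, set 1) → MISS  vc=[7, 15, 11]
11: 0x54 (blk 5, set 1) → MISS  vc=[7, 15, 11, 3]
12: 0x30 (blk 3, set 1) → VC-HIT  vc=[7, 15, 11, 5]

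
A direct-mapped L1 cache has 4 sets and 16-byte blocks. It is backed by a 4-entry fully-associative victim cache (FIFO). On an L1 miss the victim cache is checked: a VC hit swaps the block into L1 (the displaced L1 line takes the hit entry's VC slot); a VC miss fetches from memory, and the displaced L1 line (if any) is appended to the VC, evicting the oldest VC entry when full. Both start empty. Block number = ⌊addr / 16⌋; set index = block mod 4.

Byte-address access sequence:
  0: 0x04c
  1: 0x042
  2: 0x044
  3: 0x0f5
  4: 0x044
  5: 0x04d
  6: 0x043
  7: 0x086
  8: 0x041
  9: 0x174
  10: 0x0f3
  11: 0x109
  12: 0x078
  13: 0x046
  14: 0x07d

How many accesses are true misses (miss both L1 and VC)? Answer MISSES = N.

MISSES = 6

  [0] addr=0x4c blk=4 s=0: MISS | VC []
  [1] addr=0x42 blk=4 s=0: L1-HIT | VC []
  [2] addr=0x44 blk=4 s=0: L1-HIT | VC []
  [3] addr=0xf5 blk=15 s=3: MISS | VC []
  [4] addr=0x44 blk=4 s=0: L1-HIT | VC []
  [5] addr=0x4d blk=4 s=0: L1-HIT | VC []
  [6] addr=0x43 blk=4 s=0: L1-HIT | VC []
  [7] addr=0x86 blk=8 s=0: MISS | VC [4]
  [8] addr=0x41 blk=4 s=0: VC-HIT | VC [8]
  [9] addr=0x174 blk=23 s=3: MISS | VC [8, 15]
  [10] addr=0xf3 blk=15 s=3: VC-HIT | VC [8, 23]
  [11] addr=0x109 blk=16 s=0: MISS | VC [8, 23, 4]
  [12] addr=0x78 blk=7 s=3: MISS | VC [8, 23, 4, 15]
  [13] addr=0x46 blk=4 s=0: VC-HIT | VC [8, 23, 16, 15]
  [14] addr=0x7d blk=7 s=3: L1-HIT | VC [8, 23, 16, 15]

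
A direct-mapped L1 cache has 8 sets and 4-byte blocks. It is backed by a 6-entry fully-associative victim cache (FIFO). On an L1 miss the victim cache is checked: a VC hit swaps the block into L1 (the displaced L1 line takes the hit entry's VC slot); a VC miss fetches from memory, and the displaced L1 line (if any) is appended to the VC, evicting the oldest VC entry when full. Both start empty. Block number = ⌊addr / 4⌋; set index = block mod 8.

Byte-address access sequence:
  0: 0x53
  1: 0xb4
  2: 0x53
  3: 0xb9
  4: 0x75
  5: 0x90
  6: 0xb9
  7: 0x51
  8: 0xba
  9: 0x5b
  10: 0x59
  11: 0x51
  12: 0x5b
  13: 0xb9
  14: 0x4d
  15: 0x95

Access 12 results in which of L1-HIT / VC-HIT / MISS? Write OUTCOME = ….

OUTCOME = L1-HIT

0: 0x53 (blk 20, set 4) → MISS  vc=[]
1: 0xb4 (blk 45, set 5) → MISS  vc=[]
2: 0x53 (blk 20, set 4) → L1-HIT  vc=[]
3: 0xb9 (blk 46, set 6) → MISS  vc=[]
4: 0x75 (blk 29, set 5) → MISS  vc=[45]
5: 0x90 (blk 36, set 4) → MISS  vc=[45, 20]
6: 0xb9 (blk 46, set 6) → L1-HIT  vc=[45, 20]
7: 0x51 (blk 20, set 4) → VC-HIT  vc=[45, 36]
8: 0xba (blk 46, set 6) → L1-HIT  vc=[45, 36]
9: 0x5b (blk 22, set 6) → MISS  vc=[45, 36, 46]
10: 0x59 (blk 22, set 6) → L1-HIT  vc=[45, 36, 46]
11: 0x51 (blk 20, set 4) → L1-HIT  vc=[45, 36, 46]
12: 0x5b (blk 22, set 6) → L1-HIT  vc=[45, 36, 46]
13: 0xb9 (blk 46, set 6) → VC-HIT  vc=[45, 36, 22]
14: 0x4d (blk 19, set 3) → MISS  vc=[45, 36, 22]
15: 0x95 (blk 37, set 5) → MISS  vc=[45, 36, 22, 29]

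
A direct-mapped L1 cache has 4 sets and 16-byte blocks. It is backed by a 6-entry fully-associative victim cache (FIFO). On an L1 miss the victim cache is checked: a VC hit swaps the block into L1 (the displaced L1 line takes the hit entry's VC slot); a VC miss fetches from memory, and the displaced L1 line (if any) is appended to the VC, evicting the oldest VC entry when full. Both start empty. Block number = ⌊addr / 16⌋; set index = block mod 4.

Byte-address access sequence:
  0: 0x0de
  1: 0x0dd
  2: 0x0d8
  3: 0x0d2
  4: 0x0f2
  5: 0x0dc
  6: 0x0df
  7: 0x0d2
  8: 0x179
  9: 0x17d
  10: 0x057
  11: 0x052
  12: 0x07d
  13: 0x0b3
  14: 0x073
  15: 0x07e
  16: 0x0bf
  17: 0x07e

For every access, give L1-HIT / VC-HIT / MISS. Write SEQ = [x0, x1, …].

#0 0xde→b13/s1 MISS; vc=[]
#1 0xdd→b13/s1 L1-HIT; vc=[]
#2 0xd8→b13/s1 L1-HIT; vc=[]
#3 0xd2→b13/s1 L1-HIT; vc=[]
#4 0xf2→b15/s3 MISS; vc=[]
#5 0xdc→b13/s1 L1-HIT; vc=[]
#6 0xdf→b13/s1 L1-HIT; vc=[]
#7 0xd2→b13/s1 L1-HIT; vc=[]
#8 0x179→b23/s3 MISS; vc=[15]
#9 0x17d→b23/s3 L1-HIT; vc=[15]
#10 0x57→b5/s1 MISS; vc=[15,13]
#11 0x52→b5/s1 L1-HIT; vc=[15,13]
#12 0x7d→b7/s3 MISS; vc=[15,13,23]
#13 0xb3→b11/s3 MISS; vc=[15,13,23,7]
#14 0x73→b7/s3 VC-HIT; vc=[15,13,23,11]
#15 0x7e→b7/s3 L1-HIT; vc=[15,13,23,11]
#16 0xbf→b11/s3 VC-HIT; vc=[15,13,23,7]
#17 0x7e→b7/s3 VC-HIT; vc=[15,13,23,11]

SEQ = [MISS, L1-HIT, L1-HIT, L1-HIT, MISS, L1-HIT, L1-HIT, L1-HIT, MISS, L1-HIT, MISS, L1-HIT, MISS, MISS, VC-HIT, L1-HIT, VC-HIT, VC-HIT]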